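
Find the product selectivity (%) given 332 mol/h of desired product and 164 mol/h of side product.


Selectivity = desired / (desired + undesired) * 100
Total products = 332 + 164 = 496 mol/h
S = 332 / 496 * 100
= 0.6694 * 100
= 66.94 %

66.94 %


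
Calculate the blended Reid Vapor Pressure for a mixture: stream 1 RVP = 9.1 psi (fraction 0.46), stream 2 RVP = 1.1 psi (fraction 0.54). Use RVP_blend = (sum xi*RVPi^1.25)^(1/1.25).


Chevron index: RVP_blend = (sum xi*RVPi^1.25)^(1/1.25)
RVP^1.25 terms: 0.46 * 9.1^1.25 + 0.54 * 1.1^1.25 = 7.87874
RVP_blend = 7.87874^(1/1.25) = 5.214

5.214 psi


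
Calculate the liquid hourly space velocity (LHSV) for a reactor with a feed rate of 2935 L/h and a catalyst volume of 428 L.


LHSV = volumetric feed rate / catalyst volume
= 2935 L/h / 428 L
= 6.857 h^-1

6.857 h^-1


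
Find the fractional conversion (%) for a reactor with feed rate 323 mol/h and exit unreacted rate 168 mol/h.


X = (F_in - F_out) / F_in * 100
Moles reacted = 323 - 168 = 155
X = 155 / 323 * 100
= 0.4799 * 100
= 47.99 %

47.99 %


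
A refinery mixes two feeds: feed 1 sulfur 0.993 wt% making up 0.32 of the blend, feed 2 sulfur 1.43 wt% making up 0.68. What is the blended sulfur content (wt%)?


Linear sulfur blending: S_blend = x1*S1 + x2*S2
Contribution 1: 0.32 * 0.993 = 0.31776 wt%
Contribution 2: 0.68 * 1.43 = 0.9724 wt%
S_blend = 0.31776 + 0.9724 = 1.29016

1.29016 wt%


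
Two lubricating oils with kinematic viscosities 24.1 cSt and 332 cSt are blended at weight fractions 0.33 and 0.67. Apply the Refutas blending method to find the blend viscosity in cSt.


Refutas method: VBN_i = 14.534*ln(ln(visc_i + 0.8)) + 10.975, blended linearly by mass fraction; since VBN is linear in VBI_i = ln(ln(visc_i + 0.8)) and the fractions sum to 1, blend VBI directly: visc = exp(exp(VBI_blend)) - 0.8
VBI_1 = ln(ln(24.1 + 0.8)) = 1.16779
VBI_2 = ln(ln(332 + 0.8)) = 1.75916
VBI_blend = 0.33 * 1.16779 + 0.67 * 1.75916 = 1.56401
visc_blend = exp(exp(1.56401)) - 0.8 = 118.1

118.1 cSt


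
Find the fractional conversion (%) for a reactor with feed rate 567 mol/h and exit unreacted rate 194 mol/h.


X = (F_in - F_out) / F_in * 100
Moles reacted = 567 - 194 = 373
X = 373 / 567 * 100
= 0.6578 * 100
= 65.78 %

65.78 %


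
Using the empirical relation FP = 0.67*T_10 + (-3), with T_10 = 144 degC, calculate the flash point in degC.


FP = 0.67 * 144 + (-3) = 93.48

93.48 degC


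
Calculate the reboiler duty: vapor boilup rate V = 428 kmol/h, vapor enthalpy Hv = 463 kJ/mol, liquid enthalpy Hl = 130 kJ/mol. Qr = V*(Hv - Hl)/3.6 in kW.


Qr = 428 * (463 - 130) / 3.6 = 428 * 333 / 3.6 = 39590

39590 kW


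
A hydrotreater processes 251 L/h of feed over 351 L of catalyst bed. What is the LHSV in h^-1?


LHSV = volumetric feed rate / catalyst volume
= 251 L/h / 351 L
= 0.7151 h^-1

0.7151 h^-1


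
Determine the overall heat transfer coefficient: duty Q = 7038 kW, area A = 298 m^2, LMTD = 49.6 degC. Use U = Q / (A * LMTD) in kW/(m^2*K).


From Q = U*A*LMTD, U = Q / (A * LMTD)
U = 7038 / (298 * 49.6) = 7038 / 14780.8 = 0.4762

0.4762 kW/(m^2*K)


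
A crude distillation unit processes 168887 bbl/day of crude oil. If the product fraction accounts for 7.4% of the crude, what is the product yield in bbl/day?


Crude throughput = 168887 bbl/day
Fraction yield = 7.4%
yield = throughput * fraction / 100
yield = 168887 * 7.4 / 100 = 12497.638

12497.638 bbl/day


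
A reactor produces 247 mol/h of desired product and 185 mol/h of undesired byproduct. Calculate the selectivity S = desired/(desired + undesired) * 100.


Selectivity = desired / (desired + undesired) * 100
Total products = 247 + 185 = 432 mol/h
S = 247 / 432 * 100
= 0.5718 * 100
= 57.18 %

57.18 %


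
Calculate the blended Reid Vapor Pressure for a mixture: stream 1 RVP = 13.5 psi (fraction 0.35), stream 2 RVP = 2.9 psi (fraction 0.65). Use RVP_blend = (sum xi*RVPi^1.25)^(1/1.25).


Chevron index: RVP_blend = (sum xi*RVPi^1.25)^(1/1.25)
RVP^1.25 terms: 0.35 * 13.5^1.25 + 0.65 * 2.9^1.25 = 11.5169
RVP_blend = 11.5169^(1/1.25) = 7.064

7.064 psi


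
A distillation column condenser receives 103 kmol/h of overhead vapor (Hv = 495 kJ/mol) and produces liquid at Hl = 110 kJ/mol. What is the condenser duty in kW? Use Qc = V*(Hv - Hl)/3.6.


Qc = 103 * (495 - 110) / 3.6 = 103 * 385 / 3.6 = 11020

11020 kW


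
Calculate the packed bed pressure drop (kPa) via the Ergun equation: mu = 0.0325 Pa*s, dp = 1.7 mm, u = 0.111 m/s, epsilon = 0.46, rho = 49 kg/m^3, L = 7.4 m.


dp = 1.7 mm = 0.0017 m
Viscous term = 150*0.0325*0.111*(1-0.46)^2 / (0.0017^2*0.46^3) = 560937
Inertial term = 1.75*49*0.111^2*(1-0.46) / (0.0017*0.46^3) = 3447.87
dP/L = 560937 + 3447.87 = 564385 Pa/m
dP = 564385 * 7.4 / 1000 = 4176 kPa

4176 kPa


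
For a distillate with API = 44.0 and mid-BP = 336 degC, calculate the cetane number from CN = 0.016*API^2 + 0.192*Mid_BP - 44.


CN = 0.016 * 44.0^2 + 0.192 * 336 - 44
CN = 30.976 + 64.512 - 44 = 51.488

51.488


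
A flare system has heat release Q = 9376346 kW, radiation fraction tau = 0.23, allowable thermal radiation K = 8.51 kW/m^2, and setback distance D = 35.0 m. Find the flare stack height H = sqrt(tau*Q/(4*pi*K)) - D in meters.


tau*Q/(4*pi*K) = 0.23 * 9376346 / (4 * pi * 8.51) = 20166.1
sqrt(20166.1) = 142.007
H = 142.007 - 35.0 = 107.0

107.0 m


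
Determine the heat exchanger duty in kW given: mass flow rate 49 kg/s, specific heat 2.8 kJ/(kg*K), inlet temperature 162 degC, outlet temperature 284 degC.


Q = m_dot * cp * delta_T
delta_T = 284 - 162 = 122 K
Q = 49 * 2.8 * 122
= 137.2 * 122
= 16738.4 kW

16738.4 kW


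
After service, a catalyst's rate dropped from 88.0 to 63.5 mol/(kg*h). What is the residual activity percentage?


Activity (%) = (rate_used / rate_fresh) * 100
rate_used = 63.5, rate_fresh = 88.0
= (63.5 / 88.0) * 100
= 0.7216 * 100 = 72.16

72.16 %


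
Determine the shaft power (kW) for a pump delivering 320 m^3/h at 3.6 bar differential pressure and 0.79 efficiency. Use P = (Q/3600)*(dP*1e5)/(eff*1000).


Q = 320 / 3600 = 0.0888889 m^3/s
P = 0.0888889 * (3.6 * 1e5) / 0.79 / 1000 = 40.51

40.51 kW


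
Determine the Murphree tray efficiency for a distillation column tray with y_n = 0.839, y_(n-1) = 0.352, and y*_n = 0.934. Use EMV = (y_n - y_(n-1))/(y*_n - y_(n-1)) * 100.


Murphree vapor efficiency: EMV = (y_n - y_(n-1)) / (y*_n - y_(n-1)) * 100
EMV = (0.839 - 0.352) / (0.934 - 0.352) * 100 = 0.487 / 0.582 * 100 = 83.68

83.68 %


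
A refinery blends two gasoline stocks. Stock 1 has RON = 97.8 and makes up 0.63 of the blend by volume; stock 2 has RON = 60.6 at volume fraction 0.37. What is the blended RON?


Linear blending: RON_blend = sum(vi * RONi)
Contribution 1: 0.63 * 97.8 = 61.614
Contribution 2: 0.37 * 60.6 = 22.422
RON_blend = 61.614 + 22.422 = 84.036

84.036


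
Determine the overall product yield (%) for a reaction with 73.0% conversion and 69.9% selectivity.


Overall yield = conversion (%) * selectivity (%) / 100
Conversion = 73.0%, Selectivity = 69.9%
Y = 73.0 * 69.9 / 100
= 51.027 %

51.027 %


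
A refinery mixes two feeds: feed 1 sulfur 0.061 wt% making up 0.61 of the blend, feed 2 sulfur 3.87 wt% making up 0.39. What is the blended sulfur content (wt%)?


Linear sulfur blending: S_blend = x1*S1 + x2*S2
Contribution 1: 0.61 * 0.061 = 0.03721 wt%
Contribution 2: 0.39 * 3.87 = 1.5093 wt%
S_blend = 0.03721 + 1.5093 = 1.54651

1.54651 wt%


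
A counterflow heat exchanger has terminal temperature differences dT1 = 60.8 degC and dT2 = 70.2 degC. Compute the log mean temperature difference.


LMTD = (dT1 - dT2) / ln(dT1/dT2)
= (60.8 - 70.2) / ln(60.8 / 70.2) = -9.4 / -0.143759 = 65.39

65.39 degC


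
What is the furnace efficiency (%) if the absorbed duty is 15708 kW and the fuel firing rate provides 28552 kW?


Furnace efficiency = Q_absorbed / Q_fuel * 100
= 15708 / 28552 * 100 = 55.02

55.02 %


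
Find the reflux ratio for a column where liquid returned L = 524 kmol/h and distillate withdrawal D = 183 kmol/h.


Reflux ratio definition: R = L / D (liquid returned / distillate withdrawn)
L = 524 kmol/h, D = 183 kmol/h
R = 524 / 183 = 2.863

2.863


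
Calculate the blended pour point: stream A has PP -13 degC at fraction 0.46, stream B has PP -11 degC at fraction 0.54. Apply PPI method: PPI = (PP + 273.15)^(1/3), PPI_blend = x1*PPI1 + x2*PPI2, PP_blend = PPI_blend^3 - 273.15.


PPI_1 = (-13 + 273.15)^(1/3) = 6.383731
PPI_2 = (-11 + 273.15)^(1/3) = 6.400049
PPI_blend = 0.46 * 6.383731 + 0.54 * 6.400049 = 6.392543
PP_blend = 6.392543^3 - 273.15 = 261.2288 - 273.15 = -11.92

-11.92 degC


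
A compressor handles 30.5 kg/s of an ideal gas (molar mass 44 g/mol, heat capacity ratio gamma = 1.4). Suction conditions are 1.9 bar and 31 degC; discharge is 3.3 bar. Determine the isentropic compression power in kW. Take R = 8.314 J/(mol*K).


Isentropic work: W = m*(gamma/(gamma-1))*(R*T1/MW)*((P2/P1)^((gamma-1)/gamma) - 1)
T1 = 31 + 273.15 = 304.15 K
Pressure ratio = 3.3 / 1.9 = 1.73684
Exponent = (1.4 - 1)/1.4 = 0.285714
(P2/P1)^exp - 1 = 1.73684^0.285714 - 1 = 0.170854
W = 30.5 * 1.4 / 0.4 * 8.314 * 304.15 / 44 * 0.170854 = 1048

1048 kW


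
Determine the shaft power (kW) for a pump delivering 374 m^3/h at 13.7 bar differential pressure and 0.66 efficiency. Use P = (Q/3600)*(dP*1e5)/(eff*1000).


Q = 374 / 3600 = 0.103889 m^3/s
P = 0.103889 * (13.7 * 1e5) / 0.66 / 1000 = 215.6

215.6 kW


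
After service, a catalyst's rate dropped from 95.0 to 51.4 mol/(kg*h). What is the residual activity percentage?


Activity (%) = (rate_used / rate_fresh) * 100
rate_used = 51.4, rate_fresh = 95.0
= (51.4 / 95.0) * 100
= 0.5411 * 100 = 54.11

54.11 %


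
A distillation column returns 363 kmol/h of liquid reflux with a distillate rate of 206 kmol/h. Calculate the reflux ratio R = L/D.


Reflux ratio definition: R = L / D (liquid returned / distillate withdrawn)
L = 363 kmol/h, D = 206 kmol/h
R = 363 / 206 = 1.762

1.762


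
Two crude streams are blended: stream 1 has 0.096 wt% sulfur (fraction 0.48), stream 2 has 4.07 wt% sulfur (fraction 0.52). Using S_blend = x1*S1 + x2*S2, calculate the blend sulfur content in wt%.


Linear sulfur blending: S_blend = x1*S1 + x2*S2
Contribution 1: 0.48 * 0.096 = 0.04608 wt%
Contribution 2: 0.52 * 4.07 = 2.1164 wt%
S_blend = 0.04608 + 2.1164 = 2.16248

2.16248 wt%


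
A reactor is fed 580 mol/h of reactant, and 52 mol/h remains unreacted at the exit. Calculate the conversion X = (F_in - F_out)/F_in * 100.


X = (F_in - F_out) / F_in * 100
Moles reacted = 580 - 52 = 528
X = 528 / 580 * 100
= 0.9103 * 100
= 91.03 %

91.03 %


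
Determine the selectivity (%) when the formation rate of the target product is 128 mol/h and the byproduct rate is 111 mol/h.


Selectivity = desired / (desired + undesired) * 100
Total products = 128 + 111 = 239 mol/h
S = 128 / 239 * 100
= 0.5356 * 100
= 53.56 %

53.56 %


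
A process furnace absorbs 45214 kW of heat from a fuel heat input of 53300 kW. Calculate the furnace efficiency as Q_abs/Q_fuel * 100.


Furnace efficiency = Q_absorbed / Q_fuel * 100
= 45214 / 53300 * 100 = 84.83

84.83 %


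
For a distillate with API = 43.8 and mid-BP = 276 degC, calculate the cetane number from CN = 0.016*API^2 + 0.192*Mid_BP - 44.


CN = 0.016 * 43.8^2 + 0.192 * 276 - 44
CN = 30.69504 + 52.992 - 44 = 39.68704

39.68704


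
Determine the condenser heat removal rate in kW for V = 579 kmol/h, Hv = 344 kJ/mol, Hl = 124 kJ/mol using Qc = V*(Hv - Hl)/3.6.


Qc = 579 * (344 - 124) / 3.6 = 579 * 220 / 3.6 = 35380

35380 kW


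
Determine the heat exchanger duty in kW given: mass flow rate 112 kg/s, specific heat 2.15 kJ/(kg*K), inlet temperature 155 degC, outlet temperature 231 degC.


Q = m_dot * cp * delta_T
delta_T = 231 - 155 = 76 K
Q = 112 * 2.15 * 76
= 240.8 * 76
= 18300.8 kW

18300.8 kW


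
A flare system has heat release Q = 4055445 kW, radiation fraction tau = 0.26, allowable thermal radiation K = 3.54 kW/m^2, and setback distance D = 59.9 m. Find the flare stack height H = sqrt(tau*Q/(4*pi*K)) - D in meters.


tau*Q/(4*pi*K) = 0.26 * 4055445 / (4 * pi * 3.54) = 23702.8
sqrt(23702.8) = 153.957
H = 153.957 - 59.9 = 94.06

94.06 m


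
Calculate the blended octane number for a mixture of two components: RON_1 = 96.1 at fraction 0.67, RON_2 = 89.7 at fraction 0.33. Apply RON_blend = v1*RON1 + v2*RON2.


Linear blending: RON_blend = sum(vi * RONi)
Contribution 1: 0.67 * 96.1 = 64.387
Contribution 2: 0.33 * 89.7 = 29.601
RON_blend = 64.387 + 29.601 = 93.988

93.988


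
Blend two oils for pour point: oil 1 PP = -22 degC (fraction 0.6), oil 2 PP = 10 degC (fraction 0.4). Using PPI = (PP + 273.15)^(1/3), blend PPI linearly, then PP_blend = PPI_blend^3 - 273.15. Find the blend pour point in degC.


PPI_1 = (-22 + 273.15)^(1/3) = 6.30925
PPI_2 = (10 + 273.15)^(1/3) = 6.566574
PPI_blend = 0.6 * 6.30925 + 0.4 * 6.566574 = 6.41218
PP_blend = 6.41218^3 - 273.15 = 263.6435 - 273.15 = -9.51

-9.51 degC


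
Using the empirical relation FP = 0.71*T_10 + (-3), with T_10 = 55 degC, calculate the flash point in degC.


FP = 0.71 * 55 + (-3) = 36.05

36.05 degC


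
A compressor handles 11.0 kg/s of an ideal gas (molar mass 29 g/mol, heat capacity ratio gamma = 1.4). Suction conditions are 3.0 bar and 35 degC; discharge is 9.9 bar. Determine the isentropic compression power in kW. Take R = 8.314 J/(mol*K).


Isentropic work: W = m*(gamma/(gamma-1))*(R*T1/MW)*((P2/P1)^((gamma-1)/gamma) - 1)
T1 = 35 + 273.15 = 308.15 K
Pressure ratio = 9.9 / 3.0 = 3.3
Exponent = (1.4 - 1)/1.4 = 0.285714
(P2/P1)^exp - 1 = 3.3^0.285714 - 1 = 0.406523
W = 11.0 * 1.4 / 0.4 * 8.314 * 308.15 / 29 * 0.406523 = 1383

1383 kW


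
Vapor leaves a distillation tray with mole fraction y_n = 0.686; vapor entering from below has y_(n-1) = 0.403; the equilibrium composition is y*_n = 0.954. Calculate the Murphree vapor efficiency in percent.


Murphree vapor efficiency: EMV = (y_n - y_(n-1)) / (y*_n - y_(n-1)) * 100
EMV = (0.686 - 0.403) / (0.954 - 0.403) * 100 = 0.283 / 0.551 * 100 = 51.36

51.36 %


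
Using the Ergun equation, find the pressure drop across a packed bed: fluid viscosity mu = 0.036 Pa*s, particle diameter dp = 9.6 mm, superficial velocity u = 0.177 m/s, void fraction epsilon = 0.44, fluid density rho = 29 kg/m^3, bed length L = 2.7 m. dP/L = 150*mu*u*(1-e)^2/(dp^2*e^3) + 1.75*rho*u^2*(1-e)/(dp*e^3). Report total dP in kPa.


dp = 9.6 mm = 0.0096 m
Viscous term = 150*0.036*0.177*(1-0.44)^2 / (0.0096^2*0.44^3) = 38180.6
Inertial term = 1.75*29*0.177^2*(1-0.44) / (0.0096*0.44^3) = 1088.78
dP/L = 38180.6 + 1088.78 = 39269.4 Pa/m
dP = 39269.4 * 2.7 / 1000 = 106.0 kPa

106.0 kPa


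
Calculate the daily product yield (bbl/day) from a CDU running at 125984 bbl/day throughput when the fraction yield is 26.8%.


Crude throughput = 125984 bbl/day
Fraction yield = 26.8%
yield = throughput * fraction / 100
yield = 125984 * 26.8 / 100 = 33763.712

33763.712 bbl/day


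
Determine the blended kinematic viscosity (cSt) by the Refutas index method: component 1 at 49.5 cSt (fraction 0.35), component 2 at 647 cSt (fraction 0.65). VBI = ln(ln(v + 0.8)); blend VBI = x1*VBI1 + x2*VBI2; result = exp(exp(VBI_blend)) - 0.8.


Refutas method: VBN_i = 14.534*ln(ln(visc_i + 0.8)) + 10.975, blended linearly by mass fraction; since VBN is linear in VBI_i = ln(ln(visc_i + 0.8)) and the fractions sum to 1, blend VBI directly: visc = exp(exp(VBI_blend)) - 0.8
VBI_1 = ln(ln(49.5 + 0.8)) = 1.36558
VBI_2 = ln(ln(647 + 0.8)) = 1.86773
VBI_blend = 0.35 * 1.36558 + 0.65 * 1.86773 = 1.69198
visc_blend = exp(exp(1.69198)) - 0.8 = 227.4

227.4 cSt


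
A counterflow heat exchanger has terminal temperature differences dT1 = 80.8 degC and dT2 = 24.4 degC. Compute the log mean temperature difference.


LMTD = (dT1 - dT2) / ln(dT1/dT2)
= (80.8 - 24.4) / ln(80.8 / 24.4) = 56.4 / 1.19739 = 47.10

47.10 degC


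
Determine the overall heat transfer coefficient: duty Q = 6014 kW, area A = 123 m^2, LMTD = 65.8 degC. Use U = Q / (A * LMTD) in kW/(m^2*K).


From Q = U*A*LMTD, U = Q / (A * LMTD)
U = 6014 / (123 * 65.8) = 6014 / 8093.4 = 0.7431

0.7431 kW/(m^2*K)


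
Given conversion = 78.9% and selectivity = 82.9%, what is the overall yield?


Overall yield = conversion (%) * selectivity (%) / 100
Conversion = 78.9%, Selectivity = 82.9%
Y = 78.9 * 82.9 / 100
= 65.4081 %

65.4081 %


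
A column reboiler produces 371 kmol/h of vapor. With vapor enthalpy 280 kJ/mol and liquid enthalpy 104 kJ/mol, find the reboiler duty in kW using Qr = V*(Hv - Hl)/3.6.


Qr = 371 * (280 - 104) / 3.6 = 371 * 176 / 3.6 = 18140

18140 kW


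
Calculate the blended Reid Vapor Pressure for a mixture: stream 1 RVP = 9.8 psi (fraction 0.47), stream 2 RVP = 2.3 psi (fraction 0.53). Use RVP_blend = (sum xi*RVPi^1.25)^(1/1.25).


Chevron index: RVP_blend = (sum xi*RVPi^1.25)^(1/1.25)
RVP^1.25 terms: 0.47 * 9.8^1.25 + 0.53 * 2.3^1.25 = 9.65068
RVP_blend = 9.65068^(1/1.25) = 6.133

6.133 psi


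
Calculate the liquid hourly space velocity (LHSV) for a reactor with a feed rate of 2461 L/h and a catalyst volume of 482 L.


LHSV = volumetric feed rate / catalyst volume
= 2461 L/h / 482 L
= 5.106 h^-1

5.106 h^-1


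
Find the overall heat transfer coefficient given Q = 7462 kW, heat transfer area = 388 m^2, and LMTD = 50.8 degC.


From Q = U*A*LMTD, U = Q / (A * LMTD)
U = 7462 / (388 * 50.8) = 7462 / 19710.4 = 0.3786

0.3786 kW/(m^2*K)


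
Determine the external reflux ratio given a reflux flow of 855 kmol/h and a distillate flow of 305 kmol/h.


Reflux ratio definition: R = L / D (liquid returned / distillate withdrawn)
L = 855 kmol/h, D = 305 kmol/h
R = 855 / 305 = 2.803

2.803


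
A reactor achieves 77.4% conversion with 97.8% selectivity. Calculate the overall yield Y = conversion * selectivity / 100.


Overall yield = conversion (%) * selectivity (%) / 100
Conversion = 77.4%, Selectivity = 97.8%
Y = 77.4 * 97.8 / 100
= 75.6972 %

75.6972 %


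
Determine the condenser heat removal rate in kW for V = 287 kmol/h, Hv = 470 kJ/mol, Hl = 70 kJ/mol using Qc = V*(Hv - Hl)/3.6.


Qc = 287 * (470 - 70) / 3.6 = 287 * 400 / 3.6 = 31890

31890 kW


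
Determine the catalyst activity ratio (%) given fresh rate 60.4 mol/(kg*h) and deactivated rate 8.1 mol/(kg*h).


Activity (%) = (rate_used / rate_fresh) * 100
rate_used = 8.1, rate_fresh = 60.4
= (8.1 / 60.4) * 100
= 0.1341 * 100 = 13.41

13.41 %


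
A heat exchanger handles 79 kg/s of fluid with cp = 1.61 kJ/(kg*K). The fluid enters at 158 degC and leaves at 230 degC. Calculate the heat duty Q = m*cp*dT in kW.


Q = m_dot * cp * delta_T
delta_T = 230 - 158 = 72 K
Q = 79 * 1.61 * 72
= 127.19 * 72
= 9157.68 kW

9157.68 kW


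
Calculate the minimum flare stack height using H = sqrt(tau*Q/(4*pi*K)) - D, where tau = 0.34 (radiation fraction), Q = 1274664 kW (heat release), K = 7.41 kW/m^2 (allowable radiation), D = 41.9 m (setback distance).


tau*Q/(4*pi*K) = 0.34 * 1274664 / (4 * pi * 7.41) = 4654.22
sqrt(4654.22) = 68.2218
H = 68.2218 - 41.9 = 26.32

26.32 m


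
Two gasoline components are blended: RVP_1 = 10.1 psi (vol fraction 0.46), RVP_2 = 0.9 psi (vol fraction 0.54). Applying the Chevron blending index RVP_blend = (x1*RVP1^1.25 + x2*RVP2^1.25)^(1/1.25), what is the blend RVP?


Chevron index: RVP_blend = (sum xi*RVPi^1.25)^(1/1.25)
RVP^1.25 terms: 0.46 * 10.1^1.25 + 0.54 * 0.9^1.25 = 8.75583
RVP_blend = 8.75583^(1/1.25) = 5.673

5.673 psi


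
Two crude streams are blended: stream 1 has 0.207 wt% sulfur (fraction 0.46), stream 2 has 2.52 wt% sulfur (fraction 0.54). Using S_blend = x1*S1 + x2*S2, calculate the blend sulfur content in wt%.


Linear sulfur blending: S_blend = x1*S1 + x2*S2
Contribution 1: 0.46 * 0.207 = 0.09522 wt%
Contribution 2: 0.54 * 2.52 = 1.3608 wt%
S_blend = 0.09522 + 1.3608 = 1.45602

1.45602 wt%


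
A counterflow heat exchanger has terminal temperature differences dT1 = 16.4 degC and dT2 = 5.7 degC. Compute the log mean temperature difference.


LMTD = (dT1 - dT2) / ln(dT1/dT2)
= (16.4 - 5.7) / ln(16.4 / 5.7) = 10.7 / 1.05682 = 10.12

10.12 degC


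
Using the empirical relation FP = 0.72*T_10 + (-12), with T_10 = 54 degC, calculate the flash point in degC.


FP = 0.72 * 54 + (-12) = 26.88

26.88 degC


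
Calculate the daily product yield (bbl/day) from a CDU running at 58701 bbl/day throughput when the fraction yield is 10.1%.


Crude throughput = 58701 bbl/day
Fraction yield = 10.1%
yield = throughput * fraction / 100
yield = 58701 * 10.1 / 100 = 5928.801

5928.801 bbl/day


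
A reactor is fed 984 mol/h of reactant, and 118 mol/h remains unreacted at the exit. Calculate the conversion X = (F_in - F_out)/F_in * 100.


X = (F_in - F_out) / F_in * 100
Moles reacted = 984 - 118 = 866
X = 866 / 984 * 100
= 0.8801 * 100
= 88.01 %

88.01 %


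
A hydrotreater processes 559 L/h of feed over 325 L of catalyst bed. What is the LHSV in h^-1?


LHSV = volumetric feed rate / catalyst volume
= 559 L/h / 325 L
= 1.720 h^-1

1.720 h^-1


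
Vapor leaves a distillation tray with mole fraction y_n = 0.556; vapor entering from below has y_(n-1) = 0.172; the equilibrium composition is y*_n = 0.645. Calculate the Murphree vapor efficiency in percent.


Murphree vapor efficiency: EMV = (y_n - y_(n-1)) / (y*_n - y_(n-1)) * 100
EMV = (0.556 - 0.172) / (0.645 - 0.172) * 100 = 0.384 / 0.473 * 100 = 81.18

81.18 %


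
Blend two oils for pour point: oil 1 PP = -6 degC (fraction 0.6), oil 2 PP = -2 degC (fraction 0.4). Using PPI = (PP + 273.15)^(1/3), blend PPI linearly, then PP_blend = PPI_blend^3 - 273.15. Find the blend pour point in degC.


PPI_1 = (-6 + 273.15)^(1/3) = 6.440482
PPI_2 = (-2 + 273.15)^(1/3) = 6.472467
PPI_blend = 0.6 * 6.440482 + 0.4 * 6.472467 = 6.453276
PP_blend = 6.453276^3 - 273.15 = 268.7452 - 273.15 = -4.4

-4.4 degC


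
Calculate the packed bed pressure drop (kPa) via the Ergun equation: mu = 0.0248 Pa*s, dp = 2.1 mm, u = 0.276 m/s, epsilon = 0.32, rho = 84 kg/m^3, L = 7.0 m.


dp = 2.1 mm = 0.0021 m
Viscous term = 150*0.0248*0.276*(1-0.32)^2 / (0.0021^2*0.32^3) = 3285350
Inertial term = 1.75*84*0.276^2*(1-0.32) / (0.0021*0.32^3) = 110656
dP/L = 3285350 + 110656 = 3396010 Pa/m
dP = 3396010 * 7.0 / 1000 = 23770 kPa

23770 kPa


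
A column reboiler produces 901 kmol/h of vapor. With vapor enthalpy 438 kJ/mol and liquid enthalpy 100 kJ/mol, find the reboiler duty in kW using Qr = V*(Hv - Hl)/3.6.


Qr = 901 * (438 - 100) / 3.6 = 901 * 338 / 3.6 = 84590

84590 kW


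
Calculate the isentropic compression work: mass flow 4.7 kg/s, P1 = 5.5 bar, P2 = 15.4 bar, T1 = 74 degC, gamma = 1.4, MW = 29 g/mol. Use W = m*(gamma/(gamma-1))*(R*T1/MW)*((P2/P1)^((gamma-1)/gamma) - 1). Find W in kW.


Isentropic work: W = m*(gamma/(gamma-1))*(R*T1/MW)*((P2/P1)^((gamma-1)/gamma) - 1)
T1 = 74 + 273.15 = 347.15 K
Pressure ratio = 15.4 / 5.5 = 2.8
Exponent = (1.4 - 1)/1.4 = 0.285714
(P2/P1)^exp - 1 = 2.8^0.285714 - 1 = 0.342021
W = 4.7 * 1.4 / 0.4 * 8.314 * 347.15 / 29 * 0.342021 = 559.9

559.9 kW


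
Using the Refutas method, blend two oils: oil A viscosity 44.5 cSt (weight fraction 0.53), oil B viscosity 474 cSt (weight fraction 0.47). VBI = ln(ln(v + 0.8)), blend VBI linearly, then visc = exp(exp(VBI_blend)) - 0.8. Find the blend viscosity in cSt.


Refutas method: VBN_i = 14.534*ln(ln(visc_i + 0.8)) + 10.975, blended linearly by mass fraction; since VBN is linear in VBI_i = ln(ln(visc_i + 0.8)) and the fractions sum to 1, blend VBI directly: visc = exp(exp(VBI_blend)) - 0.8
VBI_1 = ln(ln(44.5 + 0.8)) = 1.3385
VBI_2 = ln(ln(474 + 0.8)) = 1.81855
VBI_blend = 0.53 * 1.3385 + 0.47 * 1.81855 = 1.56412
visc_blend = exp(exp(1.56412)) - 0.8 = 118.1

118.1 cSt


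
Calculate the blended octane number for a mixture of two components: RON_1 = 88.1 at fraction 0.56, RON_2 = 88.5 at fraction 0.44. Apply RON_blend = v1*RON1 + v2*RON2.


Linear blending: RON_blend = sum(vi * RONi)
Contribution 1: 0.56 * 88.1 = 49.336
Contribution 2: 0.44 * 88.5 = 38.94
RON_blend = 49.336 + 38.94 = 88.276

88.276


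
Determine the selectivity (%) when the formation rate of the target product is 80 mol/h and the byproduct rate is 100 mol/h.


Selectivity = desired / (desired + undesired) * 100
Total products = 80 + 100 = 180 mol/h
S = 80 / 180 * 100
= 0.4444 * 100
= 44.44 %

44.44 %


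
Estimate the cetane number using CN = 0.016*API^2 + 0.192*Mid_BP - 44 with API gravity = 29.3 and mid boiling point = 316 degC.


CN = 0.016 * 29.3^2 + 0.192 * 316 - 44
CN = 13.73584 + 60.672 - 44 = 30.40784

30.40784


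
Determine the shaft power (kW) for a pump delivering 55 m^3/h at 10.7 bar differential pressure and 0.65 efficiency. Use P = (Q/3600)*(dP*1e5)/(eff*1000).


Q = 55 / 3600 = 0.0152778 m^3/s
P = 0.0152778 * (10.7 * 1e5) / 0.65 / 1000 = 25.15

25.15 kW


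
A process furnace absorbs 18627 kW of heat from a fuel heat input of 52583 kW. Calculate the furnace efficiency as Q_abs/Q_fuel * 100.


Furnace efficiency = Q_absorbed / Q_fuel * 100
= 18627 / 52583 * 100 = 35.42

35.42 %


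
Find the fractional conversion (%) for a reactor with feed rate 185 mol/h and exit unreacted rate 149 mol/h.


X = (F_in - F_out) / F_in * 100
Moles reacted = 185 - 149 = 36
X = 36 / 185 * 100
= 0.1946 * 100
= 19.46 %

19.46 %


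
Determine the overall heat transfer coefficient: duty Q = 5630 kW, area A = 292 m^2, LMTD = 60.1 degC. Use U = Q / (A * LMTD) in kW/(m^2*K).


From Q = U*A*LMTD, U = Q / (A * LMTD)
U = 5630 / (292 * 60.1) = 5630 / 17549.2 = 0.3208

0.3208 kW/(m^2*K)


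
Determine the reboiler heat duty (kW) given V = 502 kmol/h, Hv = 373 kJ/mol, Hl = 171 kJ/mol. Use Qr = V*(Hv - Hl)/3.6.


Qr = 502 * (373 - 171) / 3.6 = 502 * 202 / 3.6 = 28170

28170 kW


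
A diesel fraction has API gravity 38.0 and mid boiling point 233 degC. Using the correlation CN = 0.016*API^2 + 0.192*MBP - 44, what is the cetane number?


CN = 0.016 * 38.0^2 + 0.192 * 233 - 44
CN = 23.104 + 44.736 - 44 = 23.84

23.84


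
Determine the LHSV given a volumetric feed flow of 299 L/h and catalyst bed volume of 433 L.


LHSV = volumetric feed rate / catalyst volume
= 299 L/h / 433 L
= 0.6905 h^-1

0.6905 h^-1


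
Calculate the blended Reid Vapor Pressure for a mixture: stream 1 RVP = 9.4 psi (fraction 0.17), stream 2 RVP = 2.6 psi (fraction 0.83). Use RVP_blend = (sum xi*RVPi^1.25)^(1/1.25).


Chevron index: RVP_blend = (sum xi*RVPi^1.25)^(1/1.25)
RVP^1.25 terms: 0.17 * 9.4^1.25 + 0.83 * 2.6^1.25 = 5.53835
RVP_blend = 5.53835^(1/1.25) = 3.933

3.933 psi


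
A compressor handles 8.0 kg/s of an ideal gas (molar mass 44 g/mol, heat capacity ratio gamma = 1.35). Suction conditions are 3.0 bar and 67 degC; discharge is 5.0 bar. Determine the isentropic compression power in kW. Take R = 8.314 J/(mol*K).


Isentropic work: W = m*(gamma/(gamma-1))*(R*T1/MW)*((P2/P1)^((gamma-1)/gamma) - 1)
T1 = 67 + 273.15 = 340.15 K
Pressure ratio = 5.0 / 3.0 = 1.66667
Exponent = (1.35 - 1)/1.35 = 0.259259
(P2/P1)^exp - 1 = 1.66667^0.259259 - 1 = 0.141607
W = 8.0 * 1.35 / 0.35 * 8.314 * 340.15 / 44 * 0.141607 = 280.8

280.8 kW


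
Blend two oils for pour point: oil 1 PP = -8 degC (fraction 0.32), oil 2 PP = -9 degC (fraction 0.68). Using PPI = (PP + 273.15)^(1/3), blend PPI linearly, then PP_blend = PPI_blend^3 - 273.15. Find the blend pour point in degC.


PPI_1 = (-8 + 273.15)^(1/3) = 6.42437
PPI_2 = (-9 + 273.15)^(1/3) = 6.416283
PPI_blend = 0.32 * 6.42437 + 0.68 * 6.416283 = 6.418871
PP_blend = 6.418871^3 - 273.15 = 264.4697 - 273.15 = -8.68

-8.68 degC


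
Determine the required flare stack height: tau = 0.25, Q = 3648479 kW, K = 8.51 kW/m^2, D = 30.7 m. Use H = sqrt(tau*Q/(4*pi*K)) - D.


tau*Q/(4*pi*K) = 0.25 * 3648479 / (4 * pi * 8.51) = 8529.28
sqrt(8529.28) = 92.3541
H = 92.3541 - 30.7 = 61.65

61.65 m


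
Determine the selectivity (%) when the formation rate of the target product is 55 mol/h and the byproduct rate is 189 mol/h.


Selectivity = desired / (desired + undesired) * 100
Total products = 55 + 189 = 244 mol/h
S = 55 / 244 * 100
= 0.2254 * 100
= 22.54 %

22.54 %


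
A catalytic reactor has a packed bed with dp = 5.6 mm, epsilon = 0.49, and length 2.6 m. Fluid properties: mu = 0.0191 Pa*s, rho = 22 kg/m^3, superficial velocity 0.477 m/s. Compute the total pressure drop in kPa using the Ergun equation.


dp = 5.6 mm = 0.0056 m
Viscous term = 150*0.0191*0.477*(1-0.49)^2 / (0.0056^2*0.49^3) = 96342.8
Inertial term = 1.75*22*0.477^2*(1-0.49) / (0.0056*0.49^3) = 6780.96
dP/L = 96342.8 + 6780.96 = 103124 Pa/m
dP = 103124 * 2.6 / 1000 = 268.1 kPa

268.1 kPa


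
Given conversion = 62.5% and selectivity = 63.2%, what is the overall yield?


Overall yield = conversion (%) * selectivity (%) / 100
Conversion = 62.5%, Selectivity = 63.2%
Y = 62.5 * 63.2 / 100
= 39.5 %

39.5 %


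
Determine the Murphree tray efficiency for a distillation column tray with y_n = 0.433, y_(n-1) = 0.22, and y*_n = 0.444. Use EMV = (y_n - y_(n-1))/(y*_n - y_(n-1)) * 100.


Murphree vapor efficiency: EMV = (y_n - y_(n-1)) / (y*_n - y_(n-1)) * 100
EMV = (0.433 - 0.22) / (0.444 - 0.22) * 100 = 0.213 / 0.224 * 100 = 95.09

95.09 %


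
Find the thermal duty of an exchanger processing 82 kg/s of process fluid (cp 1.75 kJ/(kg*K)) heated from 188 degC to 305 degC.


Q = m_dot * cp * delta_T
delta_T = 305 - 188 = 117 K
Q = 82 * 1.75 * 117
= 143.5 * 117
= 16789.5 kW

16789.5 kW


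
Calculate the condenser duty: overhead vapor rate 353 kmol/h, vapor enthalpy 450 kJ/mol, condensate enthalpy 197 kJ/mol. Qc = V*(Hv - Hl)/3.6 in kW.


Qc = 353 * (450 - 197) / 3.6 = 353 * 253 / 3.6 = 24810

24810 kW


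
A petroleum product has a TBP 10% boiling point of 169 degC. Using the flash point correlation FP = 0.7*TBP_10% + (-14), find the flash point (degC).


FP = 0.7 * 169 + (-14) = 104.3

104.3 degC


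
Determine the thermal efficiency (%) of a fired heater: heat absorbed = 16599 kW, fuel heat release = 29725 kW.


Furnace efficiency = Q_absorbed / Q_fuel * 100
= 16599 / 29725 * 100 = 55.84

55.84 %


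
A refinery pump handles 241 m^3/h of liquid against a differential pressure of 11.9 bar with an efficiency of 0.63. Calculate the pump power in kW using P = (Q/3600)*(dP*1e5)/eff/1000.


Q = 241 / 3600 = 0.0669444 m^3/s
P = 0.0669444 * (11.9 * 1e5) / 0.63 / 1000 = 126.5

126.5 kW


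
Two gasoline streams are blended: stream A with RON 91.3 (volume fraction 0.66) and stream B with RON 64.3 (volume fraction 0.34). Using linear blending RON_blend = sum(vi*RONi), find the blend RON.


Linear blending: RON_blend = sum(vi * RONi)
Contribution 1: 0.66 * 91.3 = 60.258
Contribution 2: 0.34 * 64.3 = 21.862
RON_blend = 60.258 + 21.862 = 82.12

82.12


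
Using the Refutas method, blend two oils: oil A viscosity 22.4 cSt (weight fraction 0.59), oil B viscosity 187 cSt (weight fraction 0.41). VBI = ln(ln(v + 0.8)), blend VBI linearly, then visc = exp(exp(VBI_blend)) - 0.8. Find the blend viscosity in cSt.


Refutas method: VBN_i = 14.534*ln(ln(visc_i + 0.8)) + 10.975, blended linearly by mass fraction; since VBN is linear in VBI_i = ln(ln(visc_i + 0.8)) and the fractions sum to 1, blend VBI directly: visc = exp(exp(VBI_blend)) - 0.8
VBI_1 = ln(ln(22.4 + 0.8)) = 1.14554
VBI_2 = ln(ln(187 + 0.8)) = 1.65544
VBI_blend = 0.59 * 1.14554 + 0.41 * 1.65544 = 1.3546
visc_blend = exp(exp(1.3546)) - 0.8 = 47.39

47.39 cSt


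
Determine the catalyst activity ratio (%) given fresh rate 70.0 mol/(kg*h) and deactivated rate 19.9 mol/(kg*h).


Activity (%) = (rate_used / rate_fresh) * 100
rate_used = 19.9, rate_fresh = 70.0
= (19.9 / 70.0) * 100
= 0.2843 * 100 = 28.43

28.43 %


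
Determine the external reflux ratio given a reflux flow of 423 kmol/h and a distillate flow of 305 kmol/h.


Reflux ratio definition: R = L / D (liquid returned / distillate withdrawn)
L = 423 kmol/h, D = 305 kmol/h
R = 423 / 305 = 1.387

1.387


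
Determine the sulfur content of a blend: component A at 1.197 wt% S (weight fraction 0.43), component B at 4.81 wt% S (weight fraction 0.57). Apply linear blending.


Linear sulfur blending: S_blend = x1*S1 + x2*S2
Contribution 1: 0.43 * 1.197 = 0.51471 wt%
Contribution 2: 0.57 * 4.81 = 2.7417 wt%
S_blend = 0.51471 + 2.7417 = 3.25641

3.25641 wt%


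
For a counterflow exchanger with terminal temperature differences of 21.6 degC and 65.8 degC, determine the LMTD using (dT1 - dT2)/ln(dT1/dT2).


LMTD = (dT1 - dT2) / ln(dT1/dT2)
= (21.6 - 65.8) / ln(21.6 / 65.8) = -44.2 / -1.11393 = 39.68

39.68 degC


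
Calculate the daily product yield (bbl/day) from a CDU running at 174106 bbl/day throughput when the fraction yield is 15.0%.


Crude throughput = 174106 bbl/day
Fraction yield = 15.0%
yield = throughput * fraction / 100
yield = 174106 * 15.0 / 100 = 26115.9

26115.9 bbl/day


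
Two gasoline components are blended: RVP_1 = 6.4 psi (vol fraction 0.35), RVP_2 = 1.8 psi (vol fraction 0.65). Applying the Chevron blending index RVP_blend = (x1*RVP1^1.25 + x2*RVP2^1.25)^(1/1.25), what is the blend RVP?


Chevron index: RVP_blend = (sum xi*RVPi^1.25)^(1/1.25)
RVP^1.25 terms: 0.35 * 6.4^1.25 + 0.65 * 1.8^1.25 = 4.91801
RVP_blend = 4.91801^(1/1.25) = 3.576

3.576 psi


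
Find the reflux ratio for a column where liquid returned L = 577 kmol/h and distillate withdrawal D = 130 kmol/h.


Reflux ratio definition: R = L / D (liquid returned / distillate withdrawn)
L = 577 kmol/h, D = 130 kmol/h
R = 577 / 130 = 4.438

4.438


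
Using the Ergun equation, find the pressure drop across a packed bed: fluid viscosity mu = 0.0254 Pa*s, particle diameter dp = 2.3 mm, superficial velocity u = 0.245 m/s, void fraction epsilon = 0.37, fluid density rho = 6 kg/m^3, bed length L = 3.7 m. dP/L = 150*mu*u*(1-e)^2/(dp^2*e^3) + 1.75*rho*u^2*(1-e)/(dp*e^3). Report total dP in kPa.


dp = 2.3 mm = 0.0023 m
Viscous term = 150*0.0254*0.245*(1-0.37)^2 / (0.0023^2*0.37^3) = 1382650
Inertial term = 1.75*6*0.245^2*(1-0.37) / (0.0023*0.37^3) = 3408.23
dP/L = 1382650 + 3408.23 = 1386060 Pa/m
dP = 1386060 * 3.7 / 1000 = 5128 kPa

5128 kPa


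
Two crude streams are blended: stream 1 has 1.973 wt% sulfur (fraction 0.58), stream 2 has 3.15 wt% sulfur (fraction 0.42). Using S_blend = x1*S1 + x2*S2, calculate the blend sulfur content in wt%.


Linear sulfur blending: S_blend = x1*S1 + x2*S2
Contribution 1: 0.58 * 1.973 = 1.14434 wt%
Contribution 2: 0.42 * 3.15 = 1.323 wt%
S_blend = 1.14434 + 1.323 = 2.46734

2.46734 wt%


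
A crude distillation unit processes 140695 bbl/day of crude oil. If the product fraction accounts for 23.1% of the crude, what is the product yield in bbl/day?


Crude throughput = 140695 bbl/day
Fraction yield = 23.1%
yield = throughput * fraction / 100
yield = 140695 * 23.1 / 100 = 32500.545

32500.545 bbl/day


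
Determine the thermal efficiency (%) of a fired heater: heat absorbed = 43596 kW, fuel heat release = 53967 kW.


Furnace efficiency = Q_absorbed / Q_fuel * 100
= 43596 / 53967 * 100 = 80.78

80.78 %


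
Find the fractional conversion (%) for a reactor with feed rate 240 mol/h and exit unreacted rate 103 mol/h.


X = (F_in - F_out) / F_in * 100
Moles reacted = 240 - 103 = 137
X = 137 / 240 * 100
= 0.5708 * 100
= 57.08 %

57.08 %


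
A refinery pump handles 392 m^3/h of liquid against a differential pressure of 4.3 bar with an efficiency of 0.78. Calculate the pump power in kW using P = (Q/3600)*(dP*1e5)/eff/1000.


Q = 392 / 3600 = 0.108889 m^3/s
P = 0.108889 * (4.3 * 1e5) / 0.78 / 1000 = 60.03

60.03 kW


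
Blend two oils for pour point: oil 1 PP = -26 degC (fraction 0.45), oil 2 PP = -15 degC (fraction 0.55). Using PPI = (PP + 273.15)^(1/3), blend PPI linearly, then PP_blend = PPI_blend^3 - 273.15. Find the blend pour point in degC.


PPI_1 = (-26 + 273.15)^(1/3) = 6.275575
PPI_2 = (-15 + 273.15)^(1/3) = 6.36733
PPI_blend = 0.45 * 6.275575 + 0.55 * 6.36733 = 6.32604
PP_blend = 6.32604^3 - 273.15 = 253.1604 - 273.15 = -19.99

-19.99 degC


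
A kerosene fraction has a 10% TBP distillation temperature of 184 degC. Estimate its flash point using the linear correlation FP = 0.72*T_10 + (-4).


FP = 0.72 * 184 + (-4) = 128.48

128.48 degC


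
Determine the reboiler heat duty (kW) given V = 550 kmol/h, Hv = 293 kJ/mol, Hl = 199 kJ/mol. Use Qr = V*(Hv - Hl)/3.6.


Qr = 550 * (293 - 199) / 3.6 = 550 * 94 / 3.6 = 14360

14360 kW


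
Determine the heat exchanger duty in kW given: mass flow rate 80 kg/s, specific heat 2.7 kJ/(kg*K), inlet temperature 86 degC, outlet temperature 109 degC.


Q = m_dot * cp * delta_T
delta_T = 109 - 86 = 23 K
Q = 80 * 2.7 * 23
= 216 * 23
= 4968 kW

4968 kW


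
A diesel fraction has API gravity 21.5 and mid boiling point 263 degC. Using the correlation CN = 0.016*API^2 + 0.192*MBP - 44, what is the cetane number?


CN = 0.016 * 21.5^2 + 0.192 * 263 - 44
CN = 7.396 + 50.496 - 44 = 13.892

13.892


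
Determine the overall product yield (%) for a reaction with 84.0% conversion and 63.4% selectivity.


Overall yield = conversion (%) * selectivity (%) / 100
Conversion = 84.0%, Selectivity = 63.4%
Y = 84.0 * 63.4 / 100
= 53.256 %

53.256 %


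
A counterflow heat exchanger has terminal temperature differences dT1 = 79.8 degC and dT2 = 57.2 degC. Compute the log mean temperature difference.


LMTD = (dT1 - dT2) / ln(dT1/dT2)
= (79.8 - 57.2) / ln(79.8 / 57.2) = 22.6 / 0.33297 = 67.87

67.87 degC


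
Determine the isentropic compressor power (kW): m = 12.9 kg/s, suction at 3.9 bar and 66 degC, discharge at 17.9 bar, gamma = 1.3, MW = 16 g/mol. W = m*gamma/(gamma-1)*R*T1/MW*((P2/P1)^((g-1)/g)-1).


Isentropic work: W = m*(gamma/(gamma-1))*(R*T1/MW)*((P2/P1)^((gamma-1)/gamma) - 1)
T1 = 66 + 273.15 = 339.15 K
Pressure ratio = 17.9 / 3.9 = 4.58974
Exponent = (1.3 - 1)/1.3 = 0.230769
(P2/P1)^exp - 1 = 4.58974^0.230769 - 1 = 0.421413
W = 12.9 * 1.3 / 0.3 * 8.314 * 339.15 / 16 * 0.421413 = 4151

4151 kW


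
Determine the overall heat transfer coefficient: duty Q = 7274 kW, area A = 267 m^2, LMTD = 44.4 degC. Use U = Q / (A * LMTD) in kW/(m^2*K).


From Q = U*A*LMTD, U = Q / (A * LMTD)
U = 7274 / (267 * 44.4) = 7274 / 11854.8 = 0.6136

0.6136 kW/(m^2*K)


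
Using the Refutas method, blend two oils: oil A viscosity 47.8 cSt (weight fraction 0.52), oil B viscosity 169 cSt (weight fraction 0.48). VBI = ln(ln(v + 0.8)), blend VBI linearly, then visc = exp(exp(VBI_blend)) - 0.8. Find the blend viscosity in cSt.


Refutas method: VBN_i = 14.534*ln(ln(visc_i + 0.8)) + 10.975, blended linearly by mass fraction; since VBN is linear in VBI_i = ln(ln(visc_i + 0.8)) and the fractions sum to 1, blend VBI directly: visc = exp(exp(VBI_blend)) - 0.8
VBI_1 = ln(ln(47.8 + 0.8)) = 1.35677
VBI_2 = ln(ln(169 + 0.8)) = 1.63601
VBI_blend = 0.52 * 1.35677 + 0.48 * 1.63601 = 1.49081
visc_blend = exp(exp(1.49081)) - 0.8 = 84.03

84.03 cSt


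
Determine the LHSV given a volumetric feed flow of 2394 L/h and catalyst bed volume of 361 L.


LHSV = volumetric feed rate / catalyst volume
= 2394 L/h / 361 L
= 6.632 h^-1

6.632 h^-1


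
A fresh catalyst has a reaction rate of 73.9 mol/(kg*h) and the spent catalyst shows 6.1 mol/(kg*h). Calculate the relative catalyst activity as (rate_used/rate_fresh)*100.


Activity (%) = (rate_used / rate_fresh) * 100
rate_used = 6.1, rate_fresh = 73.9
= (6.1 / 73.9) * 100
= 0.08254 * 100 = 8.254

8.254 %


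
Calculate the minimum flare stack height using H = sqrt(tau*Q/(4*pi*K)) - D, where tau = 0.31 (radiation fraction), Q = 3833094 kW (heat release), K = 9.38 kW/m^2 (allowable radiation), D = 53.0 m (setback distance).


tau*Q/(4*pi*K) = 0.31 * 3833094 / (4 * pi * 9.38) = 10080.9
sqrt(10080.9) = 100.404
H = 100.404 - 53.0 = 47.40

47.40 m


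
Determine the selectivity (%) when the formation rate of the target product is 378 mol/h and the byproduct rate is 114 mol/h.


Selectivity = desired / (desired + undesired) * 100
Total products = 378 + 114 = 492 mol/h
S = 378 / 492 * 100
= 0.7683 * 100
= 76.83 %

76.83 %
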